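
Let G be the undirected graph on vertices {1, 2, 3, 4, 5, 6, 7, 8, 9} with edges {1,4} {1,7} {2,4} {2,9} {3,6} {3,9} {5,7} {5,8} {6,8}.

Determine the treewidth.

A width-2 tree decomposition is:
Bags: B1 = {1, 5, 7}  B2 = {1, 4, 5}  B3 = {2, 4, 5}  B4 = {2, 5, 9}  B5 = {3, 5, 9}  B6 = {3, 5, 6}  B7 = {5, 6, 8}
Tree: B1–B2, B2–B3, B3–B4, B4–B5, B5–B6, B6–B7
Every bag has size at most 3, so the width is 3 − 1 = 2 and tw(G) ≤ 2. The edges 5–7–1–4–2–9–3–6–8–5 form a cycle, so G is not a tree and its treewidth is at least 2. Combining the bounds, tw(G) = 2.

2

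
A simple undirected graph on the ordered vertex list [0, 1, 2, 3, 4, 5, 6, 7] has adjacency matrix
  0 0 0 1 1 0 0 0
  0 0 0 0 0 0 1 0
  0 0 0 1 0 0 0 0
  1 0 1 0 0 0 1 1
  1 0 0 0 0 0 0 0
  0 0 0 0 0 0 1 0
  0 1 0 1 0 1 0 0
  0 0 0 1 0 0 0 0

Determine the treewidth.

1

A width-1 tree decomposition is:
Bags: B1 = {0, 3}  B2 = {3, 6}  B3 = {3, 7}  B4 = {5, 6}  B5 = {2, 3}  B6 = {0, 4}  B7 = {1, 6}
Tree: B1–B2, B1–B3, B2–B4, B1–B5, B1–B6, B2–B7
Each bag holds 2 vertices, so the decomposition has width 1, which upper-bounds the treewidth. Any graph with an edge has treewidth ≥ 1, and G has the edge 0–3. Combining the bounds, tw(G) = 1.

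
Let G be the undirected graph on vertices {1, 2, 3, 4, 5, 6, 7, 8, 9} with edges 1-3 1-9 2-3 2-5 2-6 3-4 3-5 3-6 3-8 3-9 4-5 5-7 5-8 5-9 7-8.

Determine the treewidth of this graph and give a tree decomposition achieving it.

Each bag holds 3 vertices, so the decomposition has width 2, which upper-bounds the treewidth. On the other hand G contains the 3-clique {1, 3, 9}. A clique must lie in a single bag of any decomposition, so no decomposition can have width below 2. Hence tw(G) = 2 exactly.

Treewidth 2.
One such decomposition:
Bags: B1 = {3, 5, 9}  B2 = {3, 4, 5}  B3 = {3, 5, 8}  B4 = {2, 3, 5}  B5 = {1, 3, 9}  B6 = {2, 3, 6}  B7 = {5, 7, 8}
Tree: B1–B2, B2–B3, B3–B4, B1–B5, B4–B6, B3–B7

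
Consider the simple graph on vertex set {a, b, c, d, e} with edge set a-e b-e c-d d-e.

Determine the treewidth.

1

A width-1 tree decomposition is:
Bags: B1 = {b, e}  B2 = {a, e}  B3 = {d, e}  B4 = {c, d}
Tree: B1–B2, B1–B3, B3–B4
Each bag holds 2 vertices, so the decomposition has width 1, which upper-bounds the treewidth. Since G has at least one edge (e.g. b–e), it is not an edgeless graph, so tw(G) ≥ 1. Hence tw(G) = 1 exactly.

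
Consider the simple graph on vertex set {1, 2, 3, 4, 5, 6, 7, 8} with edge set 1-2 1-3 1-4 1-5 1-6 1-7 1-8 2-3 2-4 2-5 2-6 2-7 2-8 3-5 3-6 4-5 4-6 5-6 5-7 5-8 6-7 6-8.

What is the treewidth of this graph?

A width-4 tree decomposition is:
Bags: B1 = {1, 2, 4, 5, 6}  B2 = {1, 2, 5, 6, 7}  B3 = {1, 2, 5, 6, 8}  B4 = {1, 2, 3, 5, 6}
Tree: B1–B2, B2–B3, B1–B4
Each bag holds 5 vertices, so the decomposition has width 4, which upper-bounds the treewidth. For the lower bound, the 5 vertices {1, 2, 5, 6, 8} are pairwise adjacent, and any tree decomposition puts a clique entirely inside one bag — forcing width ≥ 4. The upper and lower bounds meet at 4, so that is the treewidth.

4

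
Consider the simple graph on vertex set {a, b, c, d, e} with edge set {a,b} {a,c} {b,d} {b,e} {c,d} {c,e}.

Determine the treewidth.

A width-2 tree decomposition is:
Bags: B1 = {b, c, e}  B2 = {b, c, d}  B3 = {a, b, c}
Tree: B1–B2, B2–B3
Each bag holds 3 vertices, so the decomposition has width 2, which upper-bounds the treewidth. Since b–e–c–d–b is a cycle in G, G is not acyclic. Forests are exactly the graphs of treewidth ≤ 1, so tw(G) ≥ 2. The upper and lower bounds meet at 2, so that is the treewidth.

2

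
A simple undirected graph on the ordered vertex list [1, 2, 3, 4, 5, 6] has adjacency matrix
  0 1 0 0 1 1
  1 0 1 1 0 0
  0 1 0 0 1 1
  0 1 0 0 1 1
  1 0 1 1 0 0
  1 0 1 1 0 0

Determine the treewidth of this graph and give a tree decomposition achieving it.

Every bag has size at most 4, so the width is 4 − 1 = 3 and tw(G) ≤ 3. For the lower bound: the 4 vertex sets {3,6}, {1,2}, {4}, {5} are disjoint, each induces a connected subgraph, and every pair is joined by at least one edge of G. Contracting each set to a single vertex therefore yields K_{4} as a minor, and since treewidth is minor-monotone, tw(G) ≥ tw(K_{4}) = 3. Hence tw(G) = 3 exactly.

Treewidth 3.
One optimal decomposition is:
Bags: B1 = {1, 3, 4, 6}  B2 = {1, 2, 3, 4}  B3 = {1, 3, 4, 5}
Tree: B1–B2, B2–B3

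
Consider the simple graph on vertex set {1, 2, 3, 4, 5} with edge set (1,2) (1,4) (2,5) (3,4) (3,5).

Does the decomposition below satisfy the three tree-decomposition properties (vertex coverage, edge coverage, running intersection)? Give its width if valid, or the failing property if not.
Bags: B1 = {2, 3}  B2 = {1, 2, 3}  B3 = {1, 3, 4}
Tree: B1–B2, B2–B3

A tree decomposition must satisfy three properties: every vertex lies in some bag; for every edge, both endpoints lie together in some bag; and for every vertex, the bags containing it form a connected subtree. Here vertex 5 appears in no bag, so the decomposition is invalid.

No — vertex 5 appears in no bag.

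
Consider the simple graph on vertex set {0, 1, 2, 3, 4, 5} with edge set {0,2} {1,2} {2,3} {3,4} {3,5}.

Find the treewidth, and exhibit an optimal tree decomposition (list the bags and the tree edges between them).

Treewidth 1.
Bags: B1 = {1, 2}  B2 = {2, 3}  B3 = {0, 2}  B4 = {3, 5}  B5 = {3, 4}
Tree: B1–B2, B1–B3, B2–B4, B2–B5

Each bag holds 2 vertices, so the decomposition has width 1, which upper-bounds the treewidth. Since G has at least one edge (e.g. 1–2), it is not an edgeless graph, so tw(G) ≥ 1. The upper and lower bounds meet at 1, so that is the treewidth.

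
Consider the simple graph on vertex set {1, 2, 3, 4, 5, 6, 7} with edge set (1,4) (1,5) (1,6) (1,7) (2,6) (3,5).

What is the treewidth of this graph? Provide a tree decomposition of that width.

Treewidth 1.
One optimal decomposition is:
Bags: B1 = {1, 6}  B2 = {1, 5}  B3 = {1, 4}  B4 = {3, 5}  B5 = {1, 7}  B6 = {2, 6}
Tree: B1–B2, B2–B3, B2–B4, B3–B5, B1–B6

Each bag holds 2 vertices, so the decomposition has width 1, which upper-bounds the treewidth. Since G has at least one edge (e.g. 1–6), it is not an edgeless graph, so tw(G) ≥ 1. The upper and lower bounds meet at 1, so that is the treewidth.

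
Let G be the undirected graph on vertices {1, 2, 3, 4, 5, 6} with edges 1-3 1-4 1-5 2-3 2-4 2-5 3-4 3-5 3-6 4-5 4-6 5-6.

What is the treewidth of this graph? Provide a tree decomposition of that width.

The largest bag has 4 vertices, giving width 3; this decomposition certifies tw(G) ≤ 3. Conversely, {1, 3, 4, 5} is a clique of size 4, and the vertices of any clique must share a bag in every tree decomposition; so some bag has ≥ 4 vertices and tw(G) ≥ 3. The upper and lower bounds meet at 3, so that is the treewidth.

Treewidth 3.
One optimal decomposition is:
Bags: B1 = {3, 4, 5, 6}  B2 = {2, 3, 4, 5}  B3 = {1, 3, 4, 5}
Tree: B1–B2, B1–B3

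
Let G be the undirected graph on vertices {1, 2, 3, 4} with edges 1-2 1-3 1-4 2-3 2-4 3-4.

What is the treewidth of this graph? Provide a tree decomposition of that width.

With just one bag of size 4, the width is 4 − 1 = 3, so tw(G) ≤ 3. On the other hand G contains the 4-clique {1, 2, 3, 4}. A clique must lie in a single bag of any decomposition, so no decomposition can have width below 3. Hence tw(G) = 3 exactly.

Treewidth 3.
One such decomposition:
Bags: B1 = {1, 2, 3, 4}
Tree: (single bag)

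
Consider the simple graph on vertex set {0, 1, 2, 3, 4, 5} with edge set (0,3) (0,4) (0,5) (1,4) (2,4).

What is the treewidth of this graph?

1

A width-1 tree decomposition is:
Bags: B1 = {0, 4}  B2 = {0, 3}  B3 = {2, 4}  B4 = {1, 4}  B5 = {0, 5}
Tree: B1–B2, B1–B3, B1–B4, B1–B5
Every bag has size at most 2, so the width is 2 − 1 = 1 and tw(G) ≤ 1. Since G has at least one edge (e.g. 0–4), it is not an edgeless graph, so tw(G) ≥ 1. The upper and lower bounds meet at 1, so that is the treewidth.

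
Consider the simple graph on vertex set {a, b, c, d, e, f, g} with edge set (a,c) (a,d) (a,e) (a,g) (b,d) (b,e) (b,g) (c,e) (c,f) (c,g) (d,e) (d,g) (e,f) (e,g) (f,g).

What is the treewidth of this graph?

A width-3 tree decomposition is:
Bags: B1 = {a, d, e, g}  B2 = {a, c, e, g}  B3 = {b, d, e, g}  B4 = {c, e, f, g}
Tree: B1–B2, B1–B3, B2–B4
The largest bag has 4 vertices, giving width 3; this decomposition certifies tw(G) ≤ 3. On the other hand G contains the 4-clique {a, d, e, g}. A clique must lie in a single bag of any decomposition, so no decomposition can have width below 3. Combining the bounds, tw(G) = 3.

3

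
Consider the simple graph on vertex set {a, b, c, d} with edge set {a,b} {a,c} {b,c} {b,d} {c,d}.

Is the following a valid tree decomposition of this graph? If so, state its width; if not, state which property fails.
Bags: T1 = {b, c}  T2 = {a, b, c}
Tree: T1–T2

A tree decomposition must satisfy three properties: every vertex lies in some bag; for every edge, both endpoints lie together in some bag; and for every vertex, the bags containing it form a connected subtree. Here vertex d appears in no bag, so the decomposition is invalid.

No — vertex d appears in no bag.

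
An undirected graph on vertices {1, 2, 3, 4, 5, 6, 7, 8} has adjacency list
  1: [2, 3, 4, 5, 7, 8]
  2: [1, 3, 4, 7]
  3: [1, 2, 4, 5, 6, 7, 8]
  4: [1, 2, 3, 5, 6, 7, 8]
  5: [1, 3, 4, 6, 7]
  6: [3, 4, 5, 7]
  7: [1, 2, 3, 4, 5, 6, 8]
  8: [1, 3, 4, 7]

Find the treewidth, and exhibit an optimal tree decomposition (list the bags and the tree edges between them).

The largest bag has 5 vertices, giving width 4; this decomposition certifies tw(G) ≤ 4. On the other hand G contains the 5-clique {1, 3, 4, 7, 8}. A clique must lie in a single bag of any decomposition, so no decomposition can have width below 4. Hence tw(G) = 4 exactly.

Treewidth 4.
Bags: B1 = {3, 4, 5, 6, 7}  B2 = {1, 3, 4, 5, 7}  B3 = {1, 2, 3, 4, 7}  B4 = {1, 3, 4, 7, 8}
Tree: B1–B2, B2–B3, B2–B4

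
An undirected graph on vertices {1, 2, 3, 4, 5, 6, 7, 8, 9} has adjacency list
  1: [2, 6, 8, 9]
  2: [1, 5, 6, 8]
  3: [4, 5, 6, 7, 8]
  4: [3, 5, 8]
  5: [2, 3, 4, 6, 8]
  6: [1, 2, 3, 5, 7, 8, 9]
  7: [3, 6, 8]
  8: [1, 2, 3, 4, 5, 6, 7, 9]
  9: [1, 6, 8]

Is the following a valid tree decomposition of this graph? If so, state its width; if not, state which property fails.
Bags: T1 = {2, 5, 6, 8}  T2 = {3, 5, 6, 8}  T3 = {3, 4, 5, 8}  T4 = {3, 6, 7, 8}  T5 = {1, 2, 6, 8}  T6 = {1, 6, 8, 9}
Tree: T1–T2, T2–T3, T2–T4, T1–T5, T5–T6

Yes; width 3.

Checking the three conditions: (i) the bags cover all of {1, 2, 3, 4, 5, 6, 7, 8, 9}; (ii) for each edge, some bag contains both endpoints; (iii) the bags containing any fixed vertex form a subtree. All hold, so the decomposition is valid with width 4 − 1 = 3.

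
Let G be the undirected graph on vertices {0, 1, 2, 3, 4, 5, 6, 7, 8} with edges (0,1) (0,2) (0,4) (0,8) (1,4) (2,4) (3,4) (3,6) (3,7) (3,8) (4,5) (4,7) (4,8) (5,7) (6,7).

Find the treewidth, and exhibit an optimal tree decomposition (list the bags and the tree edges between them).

Treewidth 2.
Bags: B1 = {3, 4, 7}  B2 = {3, 4, 8}  B3 = {0, 4, 8}  B4 = {3, 6, 7}  B5 = {0, 2, 4}  B6 = {4, 5, 7}  B7 = {0, 1, 4}
Tree: B1–B2, B2–B3, B1–B4, B3–B5, B1–B6, B3–B7

Each bag holds 3 vertices, so the decomposition has width 2, which upper-bounds the treewidth. For the lower bound, the 3 vertices {0, 4, 8} are pairwise adjacent, and any tree decomposition puts a clique entirely inside one bag — forcing width ≥ 2. The upper and lower bounds meet at 2, so that is the treewidth.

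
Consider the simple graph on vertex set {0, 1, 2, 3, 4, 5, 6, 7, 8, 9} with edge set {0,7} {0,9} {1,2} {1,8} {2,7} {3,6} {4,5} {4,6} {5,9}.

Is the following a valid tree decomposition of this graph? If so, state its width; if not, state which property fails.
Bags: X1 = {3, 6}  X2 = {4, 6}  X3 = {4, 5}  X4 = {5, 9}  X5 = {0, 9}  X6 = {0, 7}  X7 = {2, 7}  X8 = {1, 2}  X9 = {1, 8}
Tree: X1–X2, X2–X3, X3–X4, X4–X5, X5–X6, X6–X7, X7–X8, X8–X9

Vertex coverage: the bags together contain {0, 1, 2, 3, 4, 5, 6, 7, 8, 9}, the full vertex set. Edge coverage: each edge of G has both endpoints in at least one bag. Running intersection: for every vertex, the bags containing it form a connected subtree. All three properties hold, so this is a valid tree decomposition of width max|bag| − 1 = 1, and hence tw(G) ≤ 1.

Yes; width 1.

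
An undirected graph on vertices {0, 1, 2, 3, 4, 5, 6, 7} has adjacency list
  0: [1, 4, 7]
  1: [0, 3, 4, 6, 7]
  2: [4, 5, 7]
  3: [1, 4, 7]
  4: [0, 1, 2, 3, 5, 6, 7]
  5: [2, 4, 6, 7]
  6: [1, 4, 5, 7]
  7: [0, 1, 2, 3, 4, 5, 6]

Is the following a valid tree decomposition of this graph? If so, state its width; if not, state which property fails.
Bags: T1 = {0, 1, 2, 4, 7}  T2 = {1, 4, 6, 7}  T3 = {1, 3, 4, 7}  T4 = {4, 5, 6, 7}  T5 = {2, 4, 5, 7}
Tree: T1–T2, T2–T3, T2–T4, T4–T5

A tree decomposition must satisfy three properties: every vertex lies in some bag; for every edge, both endpoints lie together in some bag; and for every vertex, the bags containing it form a connected subtree. Here bags containing vertex 2 are not connected in the tree, so the decomposition is invalid.

No — bags containing vertex 2 are not connected in the tree.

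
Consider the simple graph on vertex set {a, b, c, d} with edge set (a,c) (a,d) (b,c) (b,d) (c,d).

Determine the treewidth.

2

A width-2 tree decomposition is:
Bags: B1 = {b, c, d}  B2 = {a, c, d}
Tree: B1–B2
Each bag holds 3 vertices, so the decomposition has width 2, which upper-bounds the treewidth. For the lower bound, the 3 vertices {a, c, d} are pairwise adjacent, and any tree decomposition puts a clique entirely inside one bag — forcing width ≥ 2. Combining the bounds, tw(G) = 2.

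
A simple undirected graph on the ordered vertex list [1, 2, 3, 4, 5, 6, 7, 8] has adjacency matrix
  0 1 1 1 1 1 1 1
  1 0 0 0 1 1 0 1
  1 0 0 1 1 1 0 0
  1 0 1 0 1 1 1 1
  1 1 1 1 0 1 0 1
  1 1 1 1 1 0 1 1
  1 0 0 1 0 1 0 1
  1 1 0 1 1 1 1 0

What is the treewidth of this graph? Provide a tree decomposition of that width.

Every bag has size at most 5, so the width is 5 − 1 = 4 and tw(G) ≤ 4. For the lower bound, the 5 vertices {1, 2, 5, 6, 8} are pairwise adjacent, and any tree decomposition puts a clique entirely inside one bag — forcing width ≥ 4. Therefore the treewidth is 4.

Treewidth 4.
Bags: B1 = {1, 4, 6, 7, 8}  B2 = {1, 4, 5, 6, 8}  B3 = {1, 2, 5, 6, 8}  B4 = {1, 3, 4, 5, 6}
Tree: B1–B2, B2–B3, B2–B4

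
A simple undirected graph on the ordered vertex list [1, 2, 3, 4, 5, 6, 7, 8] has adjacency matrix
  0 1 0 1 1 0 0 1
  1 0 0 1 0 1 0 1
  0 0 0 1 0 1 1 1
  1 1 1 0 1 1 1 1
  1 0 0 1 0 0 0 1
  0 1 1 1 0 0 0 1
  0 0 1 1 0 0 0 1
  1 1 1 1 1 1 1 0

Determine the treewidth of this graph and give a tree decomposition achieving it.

Every bag has size at most 4, so the width is 4 − 1 = 3 and tw(G) ≤ 3. For the lower bound, the 4 vertices {1, 2, 4, 8} are pairwise adjacent, and any tree decomposition puts a clique entirely inside one bag — forcing width ≥ 3. Hence tw(G) = 3 exactly.

Treewidth 3.
Bags: B1 = {1, 2, 4, 8}  B2 = {2, 4, 6, 8}  B3 = {3, 4, 6, 8}  B4 = {3, 4, 7, 8}  B5 = {1, 4, 5, 8}
Tree: B1–B2, B2–B3, B3–B4, B1–B5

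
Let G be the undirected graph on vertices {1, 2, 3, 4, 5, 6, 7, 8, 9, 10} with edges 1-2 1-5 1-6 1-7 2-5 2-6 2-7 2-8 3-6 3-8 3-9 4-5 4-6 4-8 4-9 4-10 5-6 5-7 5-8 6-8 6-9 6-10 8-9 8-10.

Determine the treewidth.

A width-3 tree decomposition is:
Bags: B1 = {1, 2, 5, 6}  B2 = {2, 5, 6, 8}  B3 = {1, 2, 5, 7}  B4 = {4, 5, 6, 8}  B5 = {4, 6, 8, 10}  B6 = {4, 6, 8, 9}  B7 = {3, 6, 8, 9}
Tree: B1–B2, B1–B3, B2–B4, B4–B5, B4–B6, B6–B7
Every bag has size at most 4, so the width is 4 − 1 = 3 and tw(G) ≤ 3. For the lower bound, the 4 vertices {2, 5, 6, 8} are pairwise adjacent, and any tree decomposition puts a clique entirely inside one bag — forcing width ≥ 3. Hence tw(G) = 3 exactly.

3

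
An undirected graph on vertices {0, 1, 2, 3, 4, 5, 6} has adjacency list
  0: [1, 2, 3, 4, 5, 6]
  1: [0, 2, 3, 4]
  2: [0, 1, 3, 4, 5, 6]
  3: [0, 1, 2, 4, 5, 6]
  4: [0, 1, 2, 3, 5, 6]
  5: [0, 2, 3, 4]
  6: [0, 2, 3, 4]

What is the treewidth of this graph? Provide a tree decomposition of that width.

Each bag holds 5 vertices, so the decomposition has width 4, which upper-bounds the treewidth. Conversely, {0, 1, 2, 3, 4} is a clique of size 5, and the vertices of any clique must share a bag in every tree decomposition; so some bag has ≥ 5 vertices and tw(G) ≥ 4. The upper and lower bounds meet at 4, so that is the treewidth.

Treewidth 4.
One optimal decomposition is:
Bags: B1 = {0, 2, 3, 4, 6}  B2 = {0, 1, 2, 3, 4}  B3 = {0, 2, 3, 4, 5}
Tree: B1–B2, B1–B3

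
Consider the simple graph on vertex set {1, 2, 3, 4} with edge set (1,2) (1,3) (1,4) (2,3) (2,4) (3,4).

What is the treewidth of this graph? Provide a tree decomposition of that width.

A single bag containing all 4 vertices is trivially a valid decomposition of width 3. Conversely, {1, 2, 3, 4} is a clique of size 4, and the vertices of any clique must share a bag in every tree decomposition; so some bag has ≥ 4 vertices and tw(G) ≥ 3. Combining the bounds, tw(G) = 3.

Treewidth 3.
One optimal decomposition is:
Bags: B1 = {1, 2, 3, 4}
Tree: (single bag)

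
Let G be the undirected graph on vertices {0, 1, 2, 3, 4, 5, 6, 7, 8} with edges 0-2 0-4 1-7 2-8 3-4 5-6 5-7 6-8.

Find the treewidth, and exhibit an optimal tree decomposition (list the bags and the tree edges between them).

Treewidth 1.
One optimal decomposition is:
Bags: B1 = {3, 4}  B2 = {0, 4}  B3 = {0, 2}  B4 = {2, 8}  B5 = {6, 8}  B6 = {5, 6}  B7 = {5, 7}  B8 = {1, 7}
Tree: B1–B2, B2–B3, B3–B4, B4–B5, B5–B6, B6–B7, B7–B8

Each bag holds 2 vertices, so the decomposition has width 1, which upper-bounds the treewidth. Since G has at least one edge (e.g. 3–4), it is not an edgeless graph, so tw(G) ≥ 1. Combining the bounds, tw(G) = 1.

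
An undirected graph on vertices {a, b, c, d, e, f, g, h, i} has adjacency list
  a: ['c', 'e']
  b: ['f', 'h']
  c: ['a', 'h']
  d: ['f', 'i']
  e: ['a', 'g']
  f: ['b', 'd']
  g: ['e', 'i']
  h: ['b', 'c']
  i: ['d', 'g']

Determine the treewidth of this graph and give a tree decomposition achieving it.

The largest bag has 3 vertices, giving width 2; this decomposition certifies tw(G) ≤ 2. Since g–i–d–f–b–h–c–a–e–g is a cycle in G, G is not acyclic. Forests are exactly the graphs of treewidth ≤ 1, so tw(G) ≥ 2. Therefore the treewidth is 2.

Treewidth 2.
Bags: B1 = {d, g, i}  B2 = {d, f, g}  B3 = {b, f, g}  B4 = {b, g, h}  B5 = {c, g, h}  B6 = {a, c, g}  B7 = {a, e, g}
Tree: B1–B2, B2–B3, B3–B4, B4–B5, B5–B6, B6–B7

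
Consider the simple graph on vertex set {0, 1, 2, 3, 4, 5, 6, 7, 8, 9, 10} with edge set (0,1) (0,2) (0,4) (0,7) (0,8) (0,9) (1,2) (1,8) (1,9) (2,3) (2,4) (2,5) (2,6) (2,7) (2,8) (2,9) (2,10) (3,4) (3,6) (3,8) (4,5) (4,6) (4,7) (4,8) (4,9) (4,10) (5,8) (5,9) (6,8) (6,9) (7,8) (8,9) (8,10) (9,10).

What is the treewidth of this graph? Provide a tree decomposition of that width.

Treewidth 4.
Bags: B1 = {0, 2, 4, 8, 9}  B2 = {0, 2, 4, 7, 8}  B3 = {2, 4, 6, 8, 9}  B4 = {2, 4, 5, 8, 9}  B5 = {0, 1, 2, 8, 9}  B6 = {2, 4, 8, 9, 10}  B7 = {2, 3, 4, 6, 8}
Tree: B1–B2, B1–B3, B3–B4, B1–B5, B4–B6, B3–B7

Every bag has size at most 5, so the width is 5 − 1 = 4 and tw(G) ≤ 4. For the lower bound, the 5 vertices {0, 1, 2, 8, 9} are pairwise adjacent, and any tree decomposition puts a clique entirely inside one bag — forcing width ≥ 4. Hence tw(G) = 4 exactly.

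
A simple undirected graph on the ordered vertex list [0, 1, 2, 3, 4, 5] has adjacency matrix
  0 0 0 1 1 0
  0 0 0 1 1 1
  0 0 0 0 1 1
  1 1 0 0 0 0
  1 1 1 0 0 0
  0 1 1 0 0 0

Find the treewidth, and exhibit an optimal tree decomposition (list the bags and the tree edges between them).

The largest bag has 3 vertices, giving width 2; this decomposition certifies tw(G) ≤ 2. For the lower bound, G contains the cycle 2–5–1–4–2, so G is not a forest; only forests have treewidth ≤ 1, hence tw(G) ≥ 2. Hence tw(G) = 2 exactly.

Treewidth 2.
Bags: B1 = {2, 4, 5}  B2 = {1, 4, 5}  B3 = {0, 1, 4}  B4 = {0, 1, 3}
Tree: B1–B2, B2–B3, B3–B4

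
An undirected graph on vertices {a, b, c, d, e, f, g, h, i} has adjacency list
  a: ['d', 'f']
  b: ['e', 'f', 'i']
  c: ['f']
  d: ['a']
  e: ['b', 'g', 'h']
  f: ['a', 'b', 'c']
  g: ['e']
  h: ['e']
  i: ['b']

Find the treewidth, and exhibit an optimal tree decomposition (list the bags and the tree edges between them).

Treewidth 1.
One such decomposition:
Bags: B1 = {e, g}  B2 = {b, e}  B3 = {e, h}  B4 = {b, f}  B5 = {a, f}  B6 = {c, f}  B7 = {a, d}  B8 = {b, i}
Tree: B1–B2, B1–B3, B2–B4, B4–B5, B5–B6, B5–B7, B4–B8

Each bag holds 2 vertices, so the decomposition has width 1, which upper-bounds the treewidth. Any graph with an edge has treewidth ≥ 1, and G has the edge g–e. Hence tw(G) = 1 exactly.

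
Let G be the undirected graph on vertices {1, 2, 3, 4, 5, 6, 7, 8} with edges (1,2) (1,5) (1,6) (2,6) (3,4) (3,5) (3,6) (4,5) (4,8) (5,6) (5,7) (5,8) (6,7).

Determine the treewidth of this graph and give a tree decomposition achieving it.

Treewidth 2.
One optimal decomposition is:
Bags: B1 = {1, 5, 6}  B2 = {3, 5, 6}  B3 = {3, 4, 5}  B4 = {1, 2, 6}  B5 = {5, 6, 7}  B6 = {4, 5, 8}
Tree: B1–B2, B2–B3, B1–B4, B2–B5, B3–B6

Each bag holds 3 vertices, so the decomposition has width 2, which upper-bounds the treewidth. Conversely, {1, 2, 6} is a clique of size 3, and the vertices of any clique must share a bag in every tree decomposition; so some bag has ≥ 3 vertices and tw(G) ≥ 2. Therefore the treewidth is 2.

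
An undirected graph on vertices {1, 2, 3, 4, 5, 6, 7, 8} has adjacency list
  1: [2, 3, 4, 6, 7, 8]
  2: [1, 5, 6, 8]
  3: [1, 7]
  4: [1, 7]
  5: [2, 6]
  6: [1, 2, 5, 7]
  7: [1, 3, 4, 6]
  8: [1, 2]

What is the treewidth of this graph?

2

A width-2 tree decomposition is:
Bags: B1 = {1, 2, 6}  B2 = {1, 6, 7}  B3 = {1, 3, 7}  B4 = {2, 5, 6}  B5 = {1, 2, 8}  B6 = {1, 4, 7}
Tree: B1–B2, B2–B3, B1–B4, B1–B5, B3–B6
Every bag has size at most 3, so the width is 3 − 1 = 2 and tw(G) ≤ 2. On the other hand G contains the 3-clique {1, 2, 8}. A clique must lie in a single bag of any decomposition, so no decomposition can have width below 2. Therefore the treewidth is 2.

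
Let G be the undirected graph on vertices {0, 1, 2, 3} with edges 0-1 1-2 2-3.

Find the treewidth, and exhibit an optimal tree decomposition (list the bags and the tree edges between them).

Every bag has size at most 2, so the width is 2 − 1 = 1 and tw(G) ≤ 1. G has an edge, so its treewidth is at least 1. Hence tw(G) = 1 exactly.

Treewidth 1.
Bags: B1 = {2, 3}  B2 = {1, 2}  B3 = {0, 1}
Tree: B1–B2, B2–B3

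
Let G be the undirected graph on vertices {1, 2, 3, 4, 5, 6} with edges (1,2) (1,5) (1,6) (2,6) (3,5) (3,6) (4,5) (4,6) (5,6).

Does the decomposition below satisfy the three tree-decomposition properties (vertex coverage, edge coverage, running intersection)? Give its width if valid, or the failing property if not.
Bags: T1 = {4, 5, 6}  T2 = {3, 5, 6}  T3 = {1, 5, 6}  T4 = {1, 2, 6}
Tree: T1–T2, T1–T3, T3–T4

Yes; width 2.

Vertex coverage: the bags together contain {1, 2, 3, 4, 5, 6}, the full vertex set. Edge coverage: each edge of G has both endpoints in at least one bag. Running intersection: for every vertex, the bags containing it form a connected subtree. All three properties hold, so this is a valid tree decomposition of width max|bag| − 1 = 2, and hence tw(G) ≤ 2.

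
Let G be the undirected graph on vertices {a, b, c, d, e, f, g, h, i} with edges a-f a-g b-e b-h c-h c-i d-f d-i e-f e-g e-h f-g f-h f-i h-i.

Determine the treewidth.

2

A width-2 tree decomposition is:
Bags: B1 = {e, f, g}  B2 = {e, f, h}  B3 = {f, h, i}  B4 = {c, h, i}  B5 = {a, f, g}  B6 = {d, f, i}  B7 = {b, e, h}
Tree: B1–B2, B2–B3, B3–B4, B1–B5, B3–B6, B2–B7
The largest bag has 3 vertices, giving width 2; this decomposition certifies tw(G) ≤ 2. On the other hand G contains the 3-clique {c, h, i}. A clique must lie in a single bag of any decomposition, so no decomposition can have width below 2. Hence tw(G) = 2 exactly.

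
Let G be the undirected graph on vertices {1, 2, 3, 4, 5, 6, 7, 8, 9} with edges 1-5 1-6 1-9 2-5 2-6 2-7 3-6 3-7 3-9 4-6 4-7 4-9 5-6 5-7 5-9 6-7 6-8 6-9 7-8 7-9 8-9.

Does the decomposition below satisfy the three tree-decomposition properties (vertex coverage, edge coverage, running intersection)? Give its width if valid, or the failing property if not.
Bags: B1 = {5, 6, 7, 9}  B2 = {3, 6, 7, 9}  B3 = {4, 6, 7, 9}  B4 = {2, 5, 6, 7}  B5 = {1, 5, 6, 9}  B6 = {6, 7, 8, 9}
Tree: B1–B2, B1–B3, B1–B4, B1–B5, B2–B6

Yes; width 3.

Every vertex of G appears in some bag (union = {1, 2, 3, 4, 5, 6, 7, 8, 9}); every edge is covered by a bag; and for each vertex v the set of bags containing v is connected in the bag tree. The decomposition is therefore valid. The largest bag has 4 vertices, so the width is 3.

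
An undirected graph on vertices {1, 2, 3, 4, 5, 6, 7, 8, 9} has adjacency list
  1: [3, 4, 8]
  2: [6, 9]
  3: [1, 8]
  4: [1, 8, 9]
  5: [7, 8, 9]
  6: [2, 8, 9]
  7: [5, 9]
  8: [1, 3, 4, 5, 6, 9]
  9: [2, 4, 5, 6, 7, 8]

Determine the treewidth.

A width-2 tree decomposition is:
Bags: B1 = {6, 8, 9}  B2 = {5, 8, 9}  B3 = {4, 8, 9}  B4 = {1, 4, 8}  B5 = {5, 7, 9}  B6 = {1, 3, 8}  B7 = {2, 6, 9}
Tree: B1–B2, B1–B3, B3–B4, B2–B5, B4–B6, B1–B7
Each bag holds 3 vertices, so the decomposition has width 2, which upper-bounds the treewidth. Conversely, {1, 3, 8} is a clique of size 3, and the vertices of any clique must share a bag in every tree decomposition; so some bag has ≥ 3 vertices and tw(G) ≥ 2. Hence tw(G) = 2 exactly.

2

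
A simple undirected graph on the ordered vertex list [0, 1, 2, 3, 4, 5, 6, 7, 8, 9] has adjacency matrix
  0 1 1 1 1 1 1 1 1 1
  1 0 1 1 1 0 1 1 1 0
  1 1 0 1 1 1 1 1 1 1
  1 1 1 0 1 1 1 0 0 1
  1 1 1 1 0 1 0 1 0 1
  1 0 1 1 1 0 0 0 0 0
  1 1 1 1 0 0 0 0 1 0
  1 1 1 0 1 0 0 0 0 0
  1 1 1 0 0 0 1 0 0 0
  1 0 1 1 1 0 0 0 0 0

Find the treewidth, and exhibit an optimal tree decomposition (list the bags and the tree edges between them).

Treewidth 4.
One optimal decomposition is:
Bags: B1 = {0, 1, 2, 3, 4}  B2 = {0, 1, 2, 3, 6}  B3 = {0, 1, 2, 6, 8}  B4 = {0, 2, 3, 4, 9}  B5 = {0, 1, 2, 4, 7}  B6 = {0, 2, 3, 4, 5}
Tree: B1–B2, B2–B3, B1–B4, B1–B5, B4–B6

Every bag has size at most 5, so the width is 5 − 1 = 4 and tw(G) ≤ 4. For the lower bound, the 5 vertices {0, 1, 2, 6, 8} are pairwise adjacent, and any tree decomposition puts a clique entirely inside one bag — forcing width ≥ 4. Hence tw(G) = 4 exactly.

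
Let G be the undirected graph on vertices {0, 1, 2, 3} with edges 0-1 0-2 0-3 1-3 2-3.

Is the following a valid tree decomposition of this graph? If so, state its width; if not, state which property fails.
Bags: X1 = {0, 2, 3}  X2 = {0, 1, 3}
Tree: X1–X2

Vertex coverage: the bags together contain {0, 1, 2, 3}, the full vertex set. Edge coverage: each edge of G has both endpoints in at least one bag. Running intersection: for every vertex, the bags containing it form a connected subtree. All three properties hold, so this is a valid tree decomposition of width max|bag| − 1 = 2, and hence tw(G) ≤ 2.

Yes; width 2.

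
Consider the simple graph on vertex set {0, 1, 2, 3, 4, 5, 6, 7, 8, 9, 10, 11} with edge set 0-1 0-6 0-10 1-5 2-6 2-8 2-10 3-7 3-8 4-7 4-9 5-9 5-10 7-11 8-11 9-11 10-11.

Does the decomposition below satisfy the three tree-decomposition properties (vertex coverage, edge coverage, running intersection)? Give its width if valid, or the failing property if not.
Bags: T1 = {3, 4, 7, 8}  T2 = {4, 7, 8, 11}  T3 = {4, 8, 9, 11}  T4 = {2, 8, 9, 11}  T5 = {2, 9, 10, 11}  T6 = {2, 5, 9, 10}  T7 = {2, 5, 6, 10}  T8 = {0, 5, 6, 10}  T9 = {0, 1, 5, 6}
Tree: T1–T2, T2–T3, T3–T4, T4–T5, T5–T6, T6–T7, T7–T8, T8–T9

Every vertex of G appears in some bag (union = {0, 1, 2, 3, 4, 5, 6, 7, 8, 9, 10, 11}); every edge is covered by a bag; and for each vertex v the set of bags containing v is connected in the bag tree. The decomposition is therefore valid. The largest bag has 4 vertices, so the width is 3.

Yes; width 3.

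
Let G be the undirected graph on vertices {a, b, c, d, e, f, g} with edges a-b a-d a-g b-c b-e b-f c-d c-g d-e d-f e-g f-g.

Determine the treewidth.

3

A width-3 tree decomposition is:
Bags: B1 = {a, b, d, g}  B2 = {b, d, e, g}  B3 = {b, d, f, g}  B4 = {b, c, d, g}
Tree: B1–B2, B2–B3, B3–B4
Each bag holds 4 vertices, so the decomposition has width 3, which upper-bounds the treewidth. For the lower bound: the 4 vertex sets {a,g}, {d,e}, {b}, {f} are disjoint, each induces a connected subgraph, and every pair is joined by at least one edge of G. Contracting each set to a single vertex therefore yields K_{4} as a minor, and since treewidth is minor-monotone, tw(G) ≥ tw(K_{4}) = 3. The upper and lower bounds meet at 3, so that is the treewidth.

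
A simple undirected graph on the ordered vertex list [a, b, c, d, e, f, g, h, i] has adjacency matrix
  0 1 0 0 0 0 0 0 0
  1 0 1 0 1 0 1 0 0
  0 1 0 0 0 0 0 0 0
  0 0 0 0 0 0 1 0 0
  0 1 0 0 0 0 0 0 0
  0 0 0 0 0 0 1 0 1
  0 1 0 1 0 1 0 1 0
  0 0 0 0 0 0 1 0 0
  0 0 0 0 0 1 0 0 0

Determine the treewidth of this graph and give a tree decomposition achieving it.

Treewidth 1.
One optimal decomposition is:
Bags: B1 = {b, c}  B2 = {b, g}  B3 = {d, g}  B4 = {f, g}  B5 = {g, h}  B6 = {b, e}  B7 = {a, b}  B8 = {f, i}
Tree: B1–B2, B2–B3, B3–B4, B2–B5, B2–B6, B1–B7, B4–B8

Every bag has size at most 2, so the width is 2 − 1 = 1 and tw(G) ≤ 1. Since G has at least one edge (e.g. b–c), it is not an edgeless graph, so tw(G) ≥ 1. Combining the bounds, tw(G) = 1.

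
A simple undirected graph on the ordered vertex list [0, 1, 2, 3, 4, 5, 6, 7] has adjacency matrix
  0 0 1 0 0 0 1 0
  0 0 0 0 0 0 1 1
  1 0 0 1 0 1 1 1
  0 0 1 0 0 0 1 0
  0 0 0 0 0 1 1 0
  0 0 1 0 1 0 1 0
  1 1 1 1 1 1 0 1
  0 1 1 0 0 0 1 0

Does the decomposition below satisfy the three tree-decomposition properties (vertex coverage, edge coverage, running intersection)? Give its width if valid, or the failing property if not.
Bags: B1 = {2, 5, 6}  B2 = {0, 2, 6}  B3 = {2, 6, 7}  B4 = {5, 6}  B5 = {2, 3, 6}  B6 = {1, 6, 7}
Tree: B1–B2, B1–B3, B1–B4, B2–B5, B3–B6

A tree decomposition must satisfy three properties: every vertex lies in some bag; for every edge, both endpoints lie together in some bag; and for every vertex, the bags containing it form a connected subtree. Here vertex 4 appears in no bag, so the decomposition is invalid.

No — vertex 4 appears in no bag.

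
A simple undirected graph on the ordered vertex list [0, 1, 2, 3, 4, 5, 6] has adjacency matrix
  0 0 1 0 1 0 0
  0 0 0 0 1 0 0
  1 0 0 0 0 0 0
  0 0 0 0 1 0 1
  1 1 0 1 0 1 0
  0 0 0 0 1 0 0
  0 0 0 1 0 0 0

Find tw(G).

1

A width-1 tree decomposition is:
Bags: B1 = {1, 4}  B2 = {3, 4}  B3 = {0, 4}  B4 = {4, 5}  B5 = {0, 2}  B6 = {3, 6}
Tree: B1–B2, B2–B3, B3–B4, B3–B5, B2–B6
Every bag has size at most 2, so the width is 2 − 1 = 1 and tw(G) ≤ 1. Any graph with an edge has treewidth ≥ 1, and G has the edge 4–1. Combining the bounds, tw(G) = 1.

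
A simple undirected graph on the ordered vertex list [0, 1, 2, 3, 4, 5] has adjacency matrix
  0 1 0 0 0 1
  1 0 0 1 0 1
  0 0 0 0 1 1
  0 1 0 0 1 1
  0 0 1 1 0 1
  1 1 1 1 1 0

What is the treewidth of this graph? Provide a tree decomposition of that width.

Every bag has size at most 3, so the width is 3 − 1 = 2 and tw(G) ≤ 2. On the other hand G contains the 3-clique {0, 1, 5}. A clique must lie in a single bag of any decomposition, so no decomposition can have width below 2. Hence tw(G) = 2 exactly.

Treewidth 2.
Bags: B1 = {3, 4, 5}  B2 = {1, 3, 5}  B3 = {2, 4, 5}  B4 = {0, 1, 5}
Tree: B1–B2, B1–B3, B2–B4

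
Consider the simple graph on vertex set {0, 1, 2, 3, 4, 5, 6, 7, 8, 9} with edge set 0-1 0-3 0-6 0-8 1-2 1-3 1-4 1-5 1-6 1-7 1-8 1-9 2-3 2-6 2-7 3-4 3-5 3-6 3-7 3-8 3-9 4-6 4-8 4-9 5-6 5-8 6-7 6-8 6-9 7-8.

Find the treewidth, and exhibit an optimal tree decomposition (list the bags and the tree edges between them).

Each bag holds 5 vertices, so the decomposition has width 4, which upper-bounds the treewidth. Conversely, {0, 1, 3, 6, 8} is a clique of size 5, and the vertices of any clique must share a bag in every tree decomposition; so some bag has ≥ 5 vertices and tw(G) ≥ 4. Hence tw(G) = 4 exactly.

Treewidth 4.
One such decomposition:
Bags: B1 = {1, 3, 6, 7, 8}  B2 = {1, 2, 3, 6, 7}  B3 = {1, 3, 5, 6, 8}  B4 = {1, 3, 4, 6, 8}  B5 = {0, 1, 3, 6, 8}  B6 = {1, 3, 4, 6, 9}
Tree: B1–B2, B1–B3, B3–B4, B1–B5, B4–B6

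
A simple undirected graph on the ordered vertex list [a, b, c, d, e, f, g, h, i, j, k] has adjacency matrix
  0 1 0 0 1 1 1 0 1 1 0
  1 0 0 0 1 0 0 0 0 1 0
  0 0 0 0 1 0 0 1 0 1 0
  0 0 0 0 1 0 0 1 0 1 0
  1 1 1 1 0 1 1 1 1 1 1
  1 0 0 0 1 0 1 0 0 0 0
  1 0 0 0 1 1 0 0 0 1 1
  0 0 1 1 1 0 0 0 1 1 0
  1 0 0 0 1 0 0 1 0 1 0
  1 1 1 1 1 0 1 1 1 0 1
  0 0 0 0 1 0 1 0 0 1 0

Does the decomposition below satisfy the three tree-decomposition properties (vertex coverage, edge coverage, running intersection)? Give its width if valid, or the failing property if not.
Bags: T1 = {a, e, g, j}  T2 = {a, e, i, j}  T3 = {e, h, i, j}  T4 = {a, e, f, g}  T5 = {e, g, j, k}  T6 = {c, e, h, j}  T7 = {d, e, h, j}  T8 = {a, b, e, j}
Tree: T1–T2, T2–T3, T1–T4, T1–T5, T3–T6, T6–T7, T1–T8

Yes; width 3.

Checking the three conditions: (i) the bags cover all of {a, b, c, d, e, f, g, h, i, j, k}; (ii) for each edge, some bag contains both endpoints; (iii) the bags containing any fixed vertex form a subtree. All hold, so the decomposition is valid with width 4 − 1 = 3.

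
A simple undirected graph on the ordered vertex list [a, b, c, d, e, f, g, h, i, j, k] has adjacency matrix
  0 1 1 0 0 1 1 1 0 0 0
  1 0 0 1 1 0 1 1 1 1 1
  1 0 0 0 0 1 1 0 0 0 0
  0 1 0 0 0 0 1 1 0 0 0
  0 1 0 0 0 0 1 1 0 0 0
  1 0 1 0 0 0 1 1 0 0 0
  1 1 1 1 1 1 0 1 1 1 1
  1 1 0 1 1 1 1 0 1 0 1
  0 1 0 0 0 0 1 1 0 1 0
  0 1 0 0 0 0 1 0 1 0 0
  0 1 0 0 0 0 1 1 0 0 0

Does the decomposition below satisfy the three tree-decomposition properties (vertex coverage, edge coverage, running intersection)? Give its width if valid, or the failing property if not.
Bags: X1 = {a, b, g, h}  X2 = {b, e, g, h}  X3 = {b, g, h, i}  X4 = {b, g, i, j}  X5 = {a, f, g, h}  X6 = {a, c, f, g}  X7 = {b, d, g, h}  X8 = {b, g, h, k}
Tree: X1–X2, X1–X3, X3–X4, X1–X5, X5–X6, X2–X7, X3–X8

Vertex coverage: the bags together contain {a, b, c, d, e, f, g, h, i, j, k}, the full vertex set. Edge coverage: each edge of G has both endpoints in at least one bag. Running intersection: for every vertex, the bags containing it form a connected subtree. All three properties hold, so this is a valid tree decomposition of width max|bag| − 1 = 3, and hence tw(G) ≤ 3.

Yes; width 3.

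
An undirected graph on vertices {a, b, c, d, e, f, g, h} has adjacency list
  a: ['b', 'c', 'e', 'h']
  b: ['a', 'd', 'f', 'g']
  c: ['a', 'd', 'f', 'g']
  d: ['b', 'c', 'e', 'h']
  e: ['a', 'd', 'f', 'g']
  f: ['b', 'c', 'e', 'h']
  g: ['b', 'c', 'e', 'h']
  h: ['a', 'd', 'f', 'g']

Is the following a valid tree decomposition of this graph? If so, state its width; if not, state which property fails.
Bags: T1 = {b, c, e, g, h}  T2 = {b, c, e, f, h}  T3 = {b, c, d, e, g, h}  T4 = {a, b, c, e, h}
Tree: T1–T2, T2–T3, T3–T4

No — bags containing vertex g are not connected in the tree.

A tree decomposition must satisfy three properties: every vertex lies in some bag; for every edge, both endpoints lie together in some bag; and for every vertex, the bags containing it form a connected subtree. Here bags containing vertex g are not connected in the tree, so the decomposition is invalid.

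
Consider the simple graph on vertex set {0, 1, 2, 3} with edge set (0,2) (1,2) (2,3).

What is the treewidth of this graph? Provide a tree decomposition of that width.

Each bag holds 2 vertices, so the decomposition has width 1, which upper-bounds the treewidth. Any graph with an edge has treewidth ≥ 1, and G has the edge 0–2. Therefore the treewidth is 1.

Treewidth 1.
One such decomposition:
Bags: B1 = {0, 2}  B2 = {1, 2}  B3 = {2, 3}
Tree: B1–B2, B1–B3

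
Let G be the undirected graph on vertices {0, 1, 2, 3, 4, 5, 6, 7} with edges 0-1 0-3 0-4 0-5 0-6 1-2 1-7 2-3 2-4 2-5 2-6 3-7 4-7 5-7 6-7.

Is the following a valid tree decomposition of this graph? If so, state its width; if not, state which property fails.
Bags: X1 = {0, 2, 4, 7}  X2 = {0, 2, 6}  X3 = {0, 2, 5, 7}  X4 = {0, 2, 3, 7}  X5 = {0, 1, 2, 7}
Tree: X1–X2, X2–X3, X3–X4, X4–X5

A tree decomposition must satisfy three properties: every vertex lies in some bag; for every edge, both endpoints lie together in some bag; and for every vertex, the bags containing it form a connected subtree. Here edge (7,6) lies in no bag, so the decomposition is invalid.

No — edge (7,6) lies in no bag.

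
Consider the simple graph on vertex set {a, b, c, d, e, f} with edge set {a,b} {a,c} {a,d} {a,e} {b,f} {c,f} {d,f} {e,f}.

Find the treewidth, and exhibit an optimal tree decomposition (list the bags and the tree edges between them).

Treewidth 2.
One such decomposition:
Bags: B1 = {a, e, f}  B2 = {a, c, f}  B3 = {a, d, f}  B4 = {a, b, f}
Tree: B1–B2, B2–B3, B3–B4

The largest bag has 3 vertices, giving width 2; this decomposition certifies tw(G) ≤ 2. Since a–e–f–c–a is a cycle in G, G is not acyclic. Forests are exactly the graphs of treewidth ≤ 1, so tw(G) ≥ 2. Hence tw(G) = 2 exactly.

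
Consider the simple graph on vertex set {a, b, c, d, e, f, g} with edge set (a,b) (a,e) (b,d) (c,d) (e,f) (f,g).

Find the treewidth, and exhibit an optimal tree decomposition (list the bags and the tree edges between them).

Each bag holds 2 vertices, so the decomposition has width 1, which upper-bounds the treewidth. Any graph with an edge has treewidth ≥ 1, and G has the edge c–d. Therefore the treewidth is 1.

Treewidth 1.
One such decomposition:
Bags: B1 = {c, d}  B2 = {b, d}  B3 = {a, b}  B4 = {a, e}  B5 = {e, f}  B6 = {f, g}
Tree: B1–B2, B2–B3, B3–B4, B4–B5, B5–B6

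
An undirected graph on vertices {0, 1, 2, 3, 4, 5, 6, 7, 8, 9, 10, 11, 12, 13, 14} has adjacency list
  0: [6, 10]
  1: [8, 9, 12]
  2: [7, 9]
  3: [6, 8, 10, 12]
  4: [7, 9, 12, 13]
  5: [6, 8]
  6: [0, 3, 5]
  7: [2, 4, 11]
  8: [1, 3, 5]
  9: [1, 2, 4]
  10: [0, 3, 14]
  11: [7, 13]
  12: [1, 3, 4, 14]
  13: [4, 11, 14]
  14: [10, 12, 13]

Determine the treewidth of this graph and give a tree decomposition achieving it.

Treewidth 3.
One optimal decomposition is:
Bags: B1 = {2, 7, 11, 13}  B2 = {2, 4, 7, 13}  B3 = {2, 4, 9, 13}  B4 = {4, 9, 13, 14}  B5 = {4, 9, 12, 14}  B6 = {1, 9, 12, 14}  B7 = {1, 10, 12, 14}  B8 = {1, 3, 10, 12}  B9 = {1, 3, 8, 10}  B10 = {0, 3, 8, 10}  B11 = {0, 3, 6, 8}  B12 = {0, 5, 6, 8}
Tree: B1–B2, B2–B3, B3–B4, B4–B5, B5–B6, B6–B7, B7–B8, B8–B9, B9–B10, B10–B11, B11–B12

Each bag holds 4 vertices, so the decomposition has width 3, which upper-bounds the treewidth. For the lower bound: the 4 vertex sets {2,7,11}, {13}, {4}, {1,9,12,14} are disjoint, each induces a connected subgraph, and every pair is joined by at least one edge of G. Contracting each set to a single vertex therefore yields K_{4} as a minor, and since treewidth is minor-monotone, tw(G) ≥ tw(K_{4}) = 3. The upper and lower bounds meet at 3, so that is the treewidth.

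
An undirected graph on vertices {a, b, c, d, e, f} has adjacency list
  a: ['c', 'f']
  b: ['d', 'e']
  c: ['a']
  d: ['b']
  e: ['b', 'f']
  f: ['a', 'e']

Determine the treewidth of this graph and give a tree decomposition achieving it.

Each bag holds 2 vertices, so the decomposition has width 1, which upper-bounds the treewidth. Since G has at least one edge (e.g. d–b), it is not an edgeless graph, so tw(G) ≥ 1. Combining the bounds, tw(G) = 1.

Treewidth 1.
Bags: B1 = {b, d}  B2 = {b, e}  B3 = {e, f}  B4 = {a, f}  B5 = {a, c}
Tree: B1–B2, B2–B3, B3–B4, B4–B5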